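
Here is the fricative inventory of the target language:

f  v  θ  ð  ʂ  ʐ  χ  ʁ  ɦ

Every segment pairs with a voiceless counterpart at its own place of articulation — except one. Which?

/ɦ/

Labiodental: /f/ ~ /v/
Dental: /θ/ ~ /ð/
Retroflex: /ʂ/ ~ /ʐ/
Uvular: /χ/ ~ /ʁ/
Glottal: only /ɦ/ (voiced); no voiceless partner.
So /ɦ/ is the unpaired segment.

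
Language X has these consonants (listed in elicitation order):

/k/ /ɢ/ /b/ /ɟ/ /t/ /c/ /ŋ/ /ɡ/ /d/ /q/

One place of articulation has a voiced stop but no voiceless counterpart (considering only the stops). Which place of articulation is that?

bilabial

Voiceless: /t/ (alveolar), /c/ (palatal), /k/ (velar), /q/ (uvular).
Voiced: /b/ (bilabial), /d/ (alveolar), /ɟ/ (palatal), /ɡ/ (velar), /ɢ/ (uvular).
Every place of articulation has a voiceless member except bilabial, where /p/ would be expected.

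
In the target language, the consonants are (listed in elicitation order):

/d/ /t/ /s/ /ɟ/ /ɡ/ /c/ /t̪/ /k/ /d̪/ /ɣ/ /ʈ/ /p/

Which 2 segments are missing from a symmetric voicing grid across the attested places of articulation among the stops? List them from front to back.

/b/, /ɖ/

Voiceless: /p/ (bilabial), /t̪/ (dental), /t/ (alveolar), /ʈ/ (retroflex), /c/ (palatal), /k/ (velar).
Voiced: /d̪/ (dental), /d/ (alveolar), /ɟ/ (palatal), /ɡ/ (velar).
Gaps, from front to back: bilabial lacks voiced (/b/); retroflex lacks voiced (/ɖ/).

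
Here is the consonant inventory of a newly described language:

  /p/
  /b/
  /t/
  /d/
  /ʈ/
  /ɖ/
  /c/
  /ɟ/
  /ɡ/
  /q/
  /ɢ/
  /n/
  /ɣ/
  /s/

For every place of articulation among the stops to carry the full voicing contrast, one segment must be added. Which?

/k/

bilabial: voiceless /p/, voiced /b/.
alveolar: voiceless /t/, voiced /d/.
retroflex: voiceless /ʈ/, voiced /ɖ/.
palatal: voiceless /c/, voiced /ɟ/.
velar: voiceless —, voiced /ɡ/.
uvular: voiceless /q/, voiced /ɢ/.
The velar row has no voiceless member, so the gap is the voiceless velar stop /k/.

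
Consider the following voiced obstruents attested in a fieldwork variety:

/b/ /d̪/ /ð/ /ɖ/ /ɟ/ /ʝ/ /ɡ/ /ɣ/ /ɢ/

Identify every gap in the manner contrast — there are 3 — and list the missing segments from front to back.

/β/, /ʐ/, /ʁ/

Stop: /b/ (bilabial), /d̪/ (dental), /ɖ/ (retroflex), /ɟ/ (palatal), /ɡ/ (velar), /ɢ/ (uvular).
Fricative: /ð/ (dental), /ʝ/ (palatal), /ɣ/ (velar).
Gaps, from front to back: bilabial lacks fricative (/β/); retroflex lacks fricative (/ʐ/); uvular lacks fricative (/ʁ/).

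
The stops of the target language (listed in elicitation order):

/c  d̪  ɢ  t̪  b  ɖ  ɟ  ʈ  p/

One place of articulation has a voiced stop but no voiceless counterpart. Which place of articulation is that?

bilabial: voiceless /p/, voiced /b/.
dental: voiceless /t̪/, voiced /d̪/.
retroflex: voiceless /ʈ/, voiced /ɖ/.
palatal: voiceless /c/, voiced /ɟ/.
uvular: voiceless —, voiced /ɢ/.
Every place of articulation has a voiceless member except uvular, where /q/ would be expected.

uvular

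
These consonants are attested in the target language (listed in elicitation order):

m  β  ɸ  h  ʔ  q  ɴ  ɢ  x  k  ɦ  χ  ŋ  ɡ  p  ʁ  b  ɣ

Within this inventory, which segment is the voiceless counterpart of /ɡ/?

/ɡ/ is a voiced velar stop.
The voiceless counterpart is a voiceless velar stop — in this inventory, /k/.

/k/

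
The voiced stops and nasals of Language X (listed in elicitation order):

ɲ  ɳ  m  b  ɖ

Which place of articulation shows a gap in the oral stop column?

palatal

Oral stop: /b/ (bilabial), /ɖ/ (retroflex).
Nasal: /m/ (bilabial), /ɳ/ (retroflex), /ɲ/ (palatal).
Every place of articulation has an oral stop member except palatal, where /ɟ/ would be expected.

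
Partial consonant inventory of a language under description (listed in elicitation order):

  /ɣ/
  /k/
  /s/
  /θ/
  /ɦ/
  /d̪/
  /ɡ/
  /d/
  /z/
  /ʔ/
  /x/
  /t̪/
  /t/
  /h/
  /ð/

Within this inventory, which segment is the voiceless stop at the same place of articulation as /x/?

/x/ is a voiceless velar fricative.
The voiceless stop at the same place is a voiceless velar stop — in this inventory, /k/.

/k/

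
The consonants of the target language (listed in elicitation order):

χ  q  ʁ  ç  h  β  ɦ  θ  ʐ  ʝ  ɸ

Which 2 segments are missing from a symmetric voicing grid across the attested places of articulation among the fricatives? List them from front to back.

Voiceless: /ɸ/ (bilabial), /θ/ (dental), /ç/ (palatal), /χ/ (uvular), /h/ (glottal).
Voiced: /β/ (bilabial), /ʐ/ (retroflex), /ʝ/ (palatal), /ʁ/ (uvular), /ɦ/ (glottal).
Gaps, from front to back: dental lacks voiced (/ð/); retroflex lacks voiceless (/ʂ/).

/ð/, /ʂ/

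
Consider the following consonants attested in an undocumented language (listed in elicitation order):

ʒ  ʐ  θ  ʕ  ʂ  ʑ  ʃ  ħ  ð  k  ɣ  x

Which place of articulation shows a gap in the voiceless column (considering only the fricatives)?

place of articulation  voiceless  voiced  
dental            θ         ð       
postalveolar      ʃ         ʒ       
retroflex         ʂ         ʐ       
alveolo-palatal   —         ʑ       
velar             x         ɣ       
pharyngeal        ħ         ʕ       
Every place of articulation has a voiceless member except alveolo-palatal, where /ɕ/ would be expected.

alveolo-palatal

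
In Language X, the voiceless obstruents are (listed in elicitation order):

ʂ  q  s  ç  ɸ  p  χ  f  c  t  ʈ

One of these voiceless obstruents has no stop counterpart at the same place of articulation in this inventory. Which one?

/f/

Bilabial: /p/ ~ /ɸ/
Alveolar: /t/ ~ /s/
Retroflex: /ʈ/ ~ /ʂ/
Palatal: /c/ ~ /ç/
Uvular: /q/ ~ /χ/
Labiodental: only /f/ (fricative); no stop partner.
So /f/ is the unpaired segment.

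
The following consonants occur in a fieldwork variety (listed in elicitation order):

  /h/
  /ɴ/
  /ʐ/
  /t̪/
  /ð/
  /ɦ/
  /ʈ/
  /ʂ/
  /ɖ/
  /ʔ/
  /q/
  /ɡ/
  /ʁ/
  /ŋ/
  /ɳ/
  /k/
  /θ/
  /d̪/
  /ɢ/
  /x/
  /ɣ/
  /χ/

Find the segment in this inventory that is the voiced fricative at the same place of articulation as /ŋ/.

/ɣ/

/ŋ/ is a velar nasal.
The voiced fricative at the same place is a voiced velar fricative — in this inventory, /ɣ/.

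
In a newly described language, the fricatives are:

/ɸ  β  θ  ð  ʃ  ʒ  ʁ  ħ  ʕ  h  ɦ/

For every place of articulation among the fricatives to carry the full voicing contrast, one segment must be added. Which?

place of articulation  voiceless  voiced  
bilabial          ɸ         β       
dental            θ         ð       
postalveolar      ʃ         ʒ       
uvular            —         ʁ       
pharyngeal        ħ         ʕ       
glottal           h         ɦ       
The uvular row has no voiceless member, so the gap is the voiceless uvular fricative /χ/.

/χ/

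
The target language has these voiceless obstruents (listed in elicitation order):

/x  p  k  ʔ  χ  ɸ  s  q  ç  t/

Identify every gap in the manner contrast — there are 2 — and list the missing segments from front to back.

place of articulation  stop      fricative
bilabial          p         ɸ       
alveolar          t         s       
palatal           —         ç       
velar             k         x       
uvular            q         χ       
glottal           ʔ         —       
Gaps, from front to back: palatal lacks stop (/c/); glottal lacks fricative (/h/).

/c/, /h/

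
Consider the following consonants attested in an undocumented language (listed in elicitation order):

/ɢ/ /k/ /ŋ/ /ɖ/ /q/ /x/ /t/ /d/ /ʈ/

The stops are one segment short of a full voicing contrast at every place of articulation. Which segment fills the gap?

place of articulation  voiceless  voiced  
alveolar          t         d       
retroflex         ʈ         ɖ       
velar             k         —       
uvular            q         ɢ       
The velar row has no voiced member, so the gap is the voiced velar stop /ɡ/.

/ɡ/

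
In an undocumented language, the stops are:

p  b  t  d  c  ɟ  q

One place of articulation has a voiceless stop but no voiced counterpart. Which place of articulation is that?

uvular

bilabial: voiceless /p/, voiced /b/.
alveolar: voiceless /t/, voiced /d/.
palatal: voiceless /c/, voiced /ɟ/.
uvular: voiceless /q/, voiced —.
Every place of articulation has a voiced member except uvular, where /ɢ/ would be expected.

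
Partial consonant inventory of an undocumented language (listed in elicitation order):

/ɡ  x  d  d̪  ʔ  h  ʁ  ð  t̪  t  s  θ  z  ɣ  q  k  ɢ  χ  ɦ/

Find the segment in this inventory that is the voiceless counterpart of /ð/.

/θ/

/ð/ is a voiced dental fricative.
The voiceless counterpart is a voiceless dental fricative — in this inventory, /θ/.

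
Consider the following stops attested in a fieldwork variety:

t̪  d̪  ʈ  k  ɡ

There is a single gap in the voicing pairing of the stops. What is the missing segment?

place of articulation  voiceless  voiced  
dental            t̪        d̪      
retroflex         ʈ         —       
velar             k         ɡ       
The retroflex row has no voiced member, so the gap is the voiced retroflex stop /ɖ/.

/ɖ/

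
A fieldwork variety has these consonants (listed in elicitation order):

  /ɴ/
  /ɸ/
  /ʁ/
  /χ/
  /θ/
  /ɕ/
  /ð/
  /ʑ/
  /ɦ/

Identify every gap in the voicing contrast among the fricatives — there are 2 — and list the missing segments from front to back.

/β/, /h/

bilabial: voiceless /ɸ/, voiced —.
dental: voiceless /θ/, voiced /ð/.
alveolo-palatal: voiceless /ɕ/, voiced /ʑ/.
uvular: voiceless /χ/, voiced /ʁ/.
glottal: voiceless —, voiced /ɦ/.
Gaps, from front to back: bilabial lacks voiced (/β/); glottal lacks voiceless (/h/).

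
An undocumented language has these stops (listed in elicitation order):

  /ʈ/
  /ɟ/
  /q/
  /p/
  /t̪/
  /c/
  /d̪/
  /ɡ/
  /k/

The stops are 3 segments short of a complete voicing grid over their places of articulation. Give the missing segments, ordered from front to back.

/b/, /ɖ/, /ɢ/

place of articulation  voiceless  voiced  
bilabial          p         —       
dental            t̪        d̪      
retroflex         ʈ         —       
palatal           c         ɟ       
velar             k         ɡ       
uvular            q         —       
Gaps, from front to back: bilabial lacks voiced (/b/); retroflex lacks voiced (/ɖ/); uvular lacks voiced (/ɢ/).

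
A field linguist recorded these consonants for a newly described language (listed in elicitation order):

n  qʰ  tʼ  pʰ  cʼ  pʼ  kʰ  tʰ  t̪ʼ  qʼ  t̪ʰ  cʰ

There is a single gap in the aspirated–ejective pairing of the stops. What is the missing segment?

/kʼ/

bilabial: aspirated /pʰ/, ejective /pʼ/.
dental: aspirated /t̪ʰ/, ejective /t̪ʼ/.
alveolar: aspirated /tʰ/, ejective /tʼ/.
palatal: aspirated /cʰ/, ejective /cʼ/.
velar: aspirated /kʰ/, ejective —.
uvular: aspirated /qʰ/, ejective /qʼ/.
The velar row has no ejective member, so the gap is the ejective velar stop /kʼ/.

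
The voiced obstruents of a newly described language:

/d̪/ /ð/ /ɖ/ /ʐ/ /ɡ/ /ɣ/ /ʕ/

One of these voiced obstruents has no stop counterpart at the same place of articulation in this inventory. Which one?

/ʕ/

Dental: /d̪/ ~ /ð/
Retroflex: /ɖ/ ~ /ʐ/
Velar: /ɡ/ ~ /ɣ/
Pharyngeal: only /ʕ/ (fricative); no stop partner.
So /ʕ/ is the unpaired segment.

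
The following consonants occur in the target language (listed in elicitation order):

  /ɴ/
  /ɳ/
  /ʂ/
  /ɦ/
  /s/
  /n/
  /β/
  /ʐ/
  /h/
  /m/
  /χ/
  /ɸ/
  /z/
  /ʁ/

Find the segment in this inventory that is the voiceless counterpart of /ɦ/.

/ɦ/ is a voiced glottal fricative.
The voiceless counterpart is a voiceless glottal fricative — in this inventory, /h/.

/h/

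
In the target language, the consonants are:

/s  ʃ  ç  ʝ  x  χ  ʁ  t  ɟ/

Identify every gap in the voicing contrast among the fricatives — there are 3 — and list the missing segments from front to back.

Voiceless: /s/ (alveolar), /ʃ/ (postalveolar), /ç/ (palatal), /x/ (velar), /χ/ (uvular).
Voiced: /ʝ/ (palatal), /ʁ/ (uvular).
Gaps, from front to back: alveolar lacks voiced (/z/); postalveolar lacks voiced (/ʒ/); velar lacks voiced (/ɣ/).

/z/, /ʒ/, /ɣ/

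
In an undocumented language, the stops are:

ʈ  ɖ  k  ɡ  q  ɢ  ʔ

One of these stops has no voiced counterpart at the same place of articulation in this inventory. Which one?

/ʔ/

Retroflex: /ʈ/ ~ /ɖ/
Velar: /k/ ~ /ɡ/
Uvular: /q/ ~ /ɢ/
Glottal: only /ʔ/ (voiceless); no voiced partner.
So /ʔ/ is the unpaired segment.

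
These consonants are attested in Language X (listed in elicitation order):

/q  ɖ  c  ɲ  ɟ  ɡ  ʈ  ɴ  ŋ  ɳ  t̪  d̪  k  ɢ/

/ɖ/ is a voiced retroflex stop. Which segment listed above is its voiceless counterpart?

The voiceless counterpart is a voiceless retroflex stop — in this inventory, /ʈ/.

/ʈ/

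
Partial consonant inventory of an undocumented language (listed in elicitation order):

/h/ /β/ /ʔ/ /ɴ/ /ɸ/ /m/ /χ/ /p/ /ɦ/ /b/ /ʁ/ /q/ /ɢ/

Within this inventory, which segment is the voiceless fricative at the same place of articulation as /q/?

/χ/

/q/ is a voiceless uvular stop.
The voiceless fricative at the same place is a voiceless uvular fricative — in this inventory, /χ/.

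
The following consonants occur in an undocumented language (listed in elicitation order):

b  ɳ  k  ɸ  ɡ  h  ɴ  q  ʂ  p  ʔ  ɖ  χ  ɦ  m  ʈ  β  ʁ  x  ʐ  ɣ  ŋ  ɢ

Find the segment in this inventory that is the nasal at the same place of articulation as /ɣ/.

/ɣ/ is a voiced velar fricative.
The nasal at the same place is a velar nasal — in this inventory, /ŋ/.

/ŋ/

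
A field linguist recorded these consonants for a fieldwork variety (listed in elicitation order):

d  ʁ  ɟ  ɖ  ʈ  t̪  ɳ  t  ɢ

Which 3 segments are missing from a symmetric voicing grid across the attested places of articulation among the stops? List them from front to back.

dental: voiceless /t̪/, voiced —.
alveolar: voiceless /t/, voiced /d/.
retroflex: voiceless /ʈ/, voiced /ɖ/.
palatal: voiceless —, voiced /ɟ/.
uvular: voiceless —, voiced /ɢ/.
Gaps, from front to back: dental lacks voiced (/d̪/); palatal lacks voiceless (/c/); uvular lacks voiceless (/q/).

/d̪/, /c/, /q/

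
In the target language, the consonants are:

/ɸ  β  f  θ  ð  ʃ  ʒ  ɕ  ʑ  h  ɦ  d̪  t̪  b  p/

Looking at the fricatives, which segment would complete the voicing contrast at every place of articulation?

/v/

place of articulation  voiceless  voiced  
bilabial          ɸ         β       
labiodental       f         —       
dental            θ         ð       
postalveolar      ʃ         ʒ       
alveolo-palatal   ɕ         ʑ       
glottal           h         ɦ       
The labiodental row has no voiced member, so the gap is the voiced labiodental fricative /v/.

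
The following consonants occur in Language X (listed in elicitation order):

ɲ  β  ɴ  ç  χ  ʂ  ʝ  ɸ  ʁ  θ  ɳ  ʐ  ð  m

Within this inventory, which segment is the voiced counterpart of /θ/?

/ð/

/θ/ is a voiceless dental fricative.
The voiced counterpart is a voiced dental fricative — in this inventory, /ð/.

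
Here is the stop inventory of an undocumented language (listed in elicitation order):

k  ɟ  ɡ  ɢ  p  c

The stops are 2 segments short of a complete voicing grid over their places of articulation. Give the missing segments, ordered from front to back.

/b/, /q/

bilabial: voiceless /p/, voiced —.
palatal: voiceless /c/, voiced /ɟ/.
velar: voiceless /k/, voiced /ɡ/.
uvular: voiceless —, voiced /ɢ/.
Gaps, from front to back: bilabial lacks voiced (/b/); uvular lacks voiceless (/q/).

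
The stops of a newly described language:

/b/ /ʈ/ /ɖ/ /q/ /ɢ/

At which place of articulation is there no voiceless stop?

bilabial: voiceless —, voiced /b/.
retroflex: voiceless /ʈ/, voiced /ɖ/.
uvular: voiceless /q/, voiced /ɢ/.
Every place of articulation has a voiceless member except bilabial, where /p/ would be expected.

bilabial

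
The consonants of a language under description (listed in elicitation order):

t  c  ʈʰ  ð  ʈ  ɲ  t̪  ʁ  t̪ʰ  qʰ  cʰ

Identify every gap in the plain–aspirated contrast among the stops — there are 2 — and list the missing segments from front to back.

/tʰ/, /q/

Plain: /t̪/ (dental), /t/ (alveolar), /ʈ/ (retroflex), /c/ (palatal).
Aspirated: /t̪ʰ/ (dental), /ʈʰ/ (retroflex), /cʰ/ (palatal), /qʰ/ (uvular).
Gaps, from front to back: alveolar lacks aspirated (/tʰ/); uvular lacks plain (/q/).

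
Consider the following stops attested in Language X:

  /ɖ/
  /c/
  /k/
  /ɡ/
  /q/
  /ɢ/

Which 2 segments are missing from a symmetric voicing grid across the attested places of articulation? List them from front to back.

/ʈ/, /ɟ/

retroflex: voiceless —, voiced /ɖ/.
palatal: voiceless /c/, voiced —.
velar: voiceless /k/, voiced /ɡ/.
uvular: voiceless /q/, voiced /ɢ/.
Gaps, from front to back: retroflex lacks voiceless (/ʈ/); palatal lacks voiced (/ɟ/).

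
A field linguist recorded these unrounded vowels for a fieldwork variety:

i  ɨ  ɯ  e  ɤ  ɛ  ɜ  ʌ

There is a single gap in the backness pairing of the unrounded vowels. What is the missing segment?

Front: /i/ (high), /e/ (high-mid), /ɛ/ (low-mid).
Central: /ɨ/ (high), /ɜ/ (low-mid).
Back: /ɯ/ (high), /ɤ/ (high-mid), /ʌ/ (low-mid).
The high-mid row has no central member, so the gap is the high-mid central unrounded vowel /ɘ/.

/ɘ/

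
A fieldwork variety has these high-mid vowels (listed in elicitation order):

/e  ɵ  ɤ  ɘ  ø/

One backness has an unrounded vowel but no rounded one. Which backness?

back

front: unrounded /e/, rounded /ø/.
central: unrounded /ɘ/, rounded /ɵ/.
back: unrounded /ɤ/, rounded —.
Every backness has a rounded member except back, where /o/ would be expected.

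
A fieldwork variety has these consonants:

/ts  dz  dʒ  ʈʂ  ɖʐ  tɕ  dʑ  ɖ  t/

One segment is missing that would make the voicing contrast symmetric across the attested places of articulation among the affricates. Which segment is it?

/tʃ/

alveolar: voiceless /ts/, voiced /dz/.
postalveolar: voiceless —, voiced /dʒ/.
retroflex: voiceless /ʈʂ/, voiced /ɖʐ/.
alveolo-palatal: voiceless /tɕ/, voiced /dʑ/.
The postalveolar row has no voiceless member, so the gap is the voiceless postalveolar affricate /tʃ/.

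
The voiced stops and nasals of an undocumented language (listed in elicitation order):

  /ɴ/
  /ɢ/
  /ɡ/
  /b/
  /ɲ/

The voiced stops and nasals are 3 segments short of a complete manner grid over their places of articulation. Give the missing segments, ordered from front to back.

place of articulation  oral stop  nasal   
bilabial          b         —       
palatal           —         ɲ       
velar             ɡ         —       
uvular            ɢ         ɴ       
Gaps, from front to back: bilabial lacks nasal (/m/); palatal lacks oral stop (/ɟ/); velar lacks nasal (/ŋ/).

/m/, /ɟ/, /ŋ/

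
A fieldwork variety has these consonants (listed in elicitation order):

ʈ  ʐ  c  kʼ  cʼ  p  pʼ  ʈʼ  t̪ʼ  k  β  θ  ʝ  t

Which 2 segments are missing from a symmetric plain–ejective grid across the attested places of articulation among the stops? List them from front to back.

Plain: /p/ (bilabial), /t/ (alveolar), /ʈ/ (retroflex), /c/ (palatal), /k/ (velar).
Ejective: /pʼ/ (bilabial), /t̪ʼ/ (dental), /ʈʼ/ (retroflex), /cʼ/ (palatal), /kʼ/ (velar).
Gaps, from front to back: dental lacks plain (/t̪/); alveolar lacks ejective (/tʼ/).

/t̪/, /tʼ/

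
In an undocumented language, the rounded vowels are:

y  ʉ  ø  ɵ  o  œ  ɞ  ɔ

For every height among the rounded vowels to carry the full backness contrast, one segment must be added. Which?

/u/

height            front     central   back    
high              y         ʉ         —       
high-mid          ø         ɵ         o       
low-mid           œ         ɞ         ɔ       
The high row has no back member, so the gap is the high back rounded vowel /u/.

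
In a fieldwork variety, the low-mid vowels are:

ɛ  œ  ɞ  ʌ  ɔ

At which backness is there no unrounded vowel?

backness          unrounded  rounded 
front             ɛ         œ       
central           —         ɞ       
back              ʌ         ɔ       
Every backness has an unrounded member except central, where /ɜ/ would be expected.

central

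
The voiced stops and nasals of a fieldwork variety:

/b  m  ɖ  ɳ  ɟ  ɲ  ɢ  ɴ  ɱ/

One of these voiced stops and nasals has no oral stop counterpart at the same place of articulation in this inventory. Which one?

/ɱ/

Bilabial: /b/ ~ /m/
Retroflex: /ɖ/ ~ /ɳ/
Palatal: /ɟ/ ~ /ɲ/
Uvular: /ɢ/ ~ /ɴ/
Labiodental: only /ɱ/ (nasal); no oral stop partner.
So /ɱ/ is the unpaired segment.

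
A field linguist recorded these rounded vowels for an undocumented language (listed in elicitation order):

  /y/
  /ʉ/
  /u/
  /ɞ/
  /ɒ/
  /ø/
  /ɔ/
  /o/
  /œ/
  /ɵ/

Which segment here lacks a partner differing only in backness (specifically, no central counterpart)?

/ɒ/

High: /y/ ~ /ʉ/ ~ /u/
High-mid: /ø/ ~ /ɵ/ ~ /o/
Low-mid: /œ/ ~ /ɞ/ ~ /ɔ/
Low: only /ɒ/ (back); no central partner.
So /ɒ/ is the unpaired segment.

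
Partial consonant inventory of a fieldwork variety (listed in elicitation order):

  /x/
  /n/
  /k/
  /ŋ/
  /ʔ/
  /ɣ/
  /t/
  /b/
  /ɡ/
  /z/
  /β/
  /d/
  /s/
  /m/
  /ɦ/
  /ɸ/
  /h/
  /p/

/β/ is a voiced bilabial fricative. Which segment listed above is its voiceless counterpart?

The voiceless counterpart is a voiceless bilabial fricative — in this inventory, /ɸ/.

/ɸ/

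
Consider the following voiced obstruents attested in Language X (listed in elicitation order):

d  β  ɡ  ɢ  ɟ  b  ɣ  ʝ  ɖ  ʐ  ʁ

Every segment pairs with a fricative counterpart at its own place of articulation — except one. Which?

Bilabial: /b/ ~ /β/
Retroflex: /ɖ/ ~ /ʐ/
Palatal: /ɟ/ ~ /ʝ/
Velar: /ɡ/ ~ /ɣ/
Uvular: /ɢ/ ~ /ʁ/
Alveolar: only /d/ (stop); no fricative partner.
So /d/ is the unpaired segment.

/d/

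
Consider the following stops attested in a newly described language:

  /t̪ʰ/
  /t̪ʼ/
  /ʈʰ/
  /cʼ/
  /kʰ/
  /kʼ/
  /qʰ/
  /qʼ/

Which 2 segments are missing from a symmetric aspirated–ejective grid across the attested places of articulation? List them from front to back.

Aspirated: /t̪ʰ/ (dental), /ʈʰ/ (retroflex), /kʰ/ (velar), /qʰ/ (uvular).
Ejective: /t̪ʼ/ (dental), /cʼ/ (palatal), /kʼ/ (velar), /qʼ/ (uvular).
Gaps, from front to back: retroflex lacks ejective (/ʈʼ/); palatal lacks aspirated (/cʰ/).

/ʈʼ/, /cʰ/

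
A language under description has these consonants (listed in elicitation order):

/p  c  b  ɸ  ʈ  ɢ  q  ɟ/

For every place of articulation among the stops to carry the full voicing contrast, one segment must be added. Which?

/ɖ/

place of articulation  voiceless  voiced  
bilabial          p         b       
retroflex         ʈ         —       
palatal           c         ɟ       
uvular            q         ɢ       
The retroflex row has no voiced member, so the gap is the voiced retroflex stop /ɖ/.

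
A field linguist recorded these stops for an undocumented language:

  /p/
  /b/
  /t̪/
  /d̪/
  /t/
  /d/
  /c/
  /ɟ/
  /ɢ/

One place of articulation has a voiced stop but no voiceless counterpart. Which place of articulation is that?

bilabial: voiceless /p/, voiced /b/.
dental: voiceless /t̪/, voiced /d̪/.
alveolar: voiceless /t/, voiced /d/.
palatal: voiceless /c/, voiced /ɟ/.
uvular: voiceless —, voiced /ɢ/.
Every place of articulation has a voiceless member except uvular, where /q/ would be expected.

uvular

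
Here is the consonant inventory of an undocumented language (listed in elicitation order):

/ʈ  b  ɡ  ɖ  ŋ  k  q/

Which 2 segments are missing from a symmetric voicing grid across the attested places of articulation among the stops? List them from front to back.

bilabial: voiceless —, voiced /b/.
retroflex: voiceless /ʈ/, voiced /ɖ/.
velar: voiceless /k/, voiced /ɡ/.
uvular: voiceless /q/, voiced —.
Gaps, from front to back: bilabial lacks voiceless (/p/); uvular lacks voiced (/ɢ/).

/p/, /ɢ/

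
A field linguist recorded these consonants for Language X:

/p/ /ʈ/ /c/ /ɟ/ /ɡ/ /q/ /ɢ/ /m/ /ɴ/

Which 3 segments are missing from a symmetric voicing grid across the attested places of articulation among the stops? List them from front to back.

Voiceless: /p/ (bilabial), /ʈ/ (retroflex), /c/ (palatal), /q/ (uvular).
Voiced: /ɟ/ (palatal), /ɡ/ (velar), /ɢ/ (uvular).
Gaps, from front to back: bilabial lacks voiced (/b/); retroflex lacks voiced (/ɖ/); velar lacks voiceless (/k/).

/b/, /ɖ/, /k/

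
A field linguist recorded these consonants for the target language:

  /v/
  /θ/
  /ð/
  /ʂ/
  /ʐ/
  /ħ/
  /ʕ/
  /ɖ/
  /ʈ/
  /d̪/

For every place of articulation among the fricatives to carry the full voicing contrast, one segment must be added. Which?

labiodental: voiceless —, voiced /v/.
dental: voiceless /θ/, voiced /ð/.
retroflex: voiceless /ʂ/, voiced /ʐ/.
pharyngeal: voiceless /ħ/, voiced /ʕ/.
The labiodental row has no voiceless member, so the gap is the voiceless labiodental fricative /f/.

/f/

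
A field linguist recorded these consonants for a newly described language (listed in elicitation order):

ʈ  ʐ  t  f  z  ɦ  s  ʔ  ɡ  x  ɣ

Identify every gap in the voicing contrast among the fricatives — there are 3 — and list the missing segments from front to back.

/v/, /ʂ/, /h/

place of articulation  voiceless  voiced  
labiodental       f         —       
alveolar          s         z       
retroflex         —         ʐ       
velar             x         ɣ       
glottal           —         ɦ       
Gaps, from front to back: labiodental lacks voiced (/v/); retroflex lacks voiceless (/ʂ/); glottal lacks voiceless (/h/).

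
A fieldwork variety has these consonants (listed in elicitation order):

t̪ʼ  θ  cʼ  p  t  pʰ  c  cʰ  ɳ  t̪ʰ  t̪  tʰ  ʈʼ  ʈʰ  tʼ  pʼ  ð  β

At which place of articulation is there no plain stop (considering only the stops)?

retroflex

Plain: /p/ (bilabial), /t̪/ (dental), /t/ (alveolar), /c/ (palatal).
Aspirated: /pʰ/ (bilabial), /t̪ʰ/ (dental), /tʰ/ (alveolar), /ʈʰ/ (retroflex), /cʰ/ (palatal).
Ejective: /pʼ/ (bilabial), /t̪ʼ/ (dental), /tʼ/ (alveolar), /ʈʼ/ (retroflex), /cʼ/ (palatal).
Every place of articulation has a plain member except retroflex, where /ʈ/ would be expected.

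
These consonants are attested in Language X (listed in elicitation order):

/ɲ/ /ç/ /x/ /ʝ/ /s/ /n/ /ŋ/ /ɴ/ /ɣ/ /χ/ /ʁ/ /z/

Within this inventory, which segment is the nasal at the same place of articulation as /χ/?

/χ/ is a voiceless uvular fricative.
The nasal at the same place is an uvular nasal — in this inventory, /ɴ/.

/ɴ/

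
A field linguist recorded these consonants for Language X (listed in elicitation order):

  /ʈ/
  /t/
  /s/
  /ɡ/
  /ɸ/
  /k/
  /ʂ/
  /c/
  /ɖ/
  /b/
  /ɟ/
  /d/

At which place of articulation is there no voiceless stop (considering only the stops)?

bilabial: voiceless —, voiced /b/.
alveolar: voiceless /t/, voiced /d/.
retroflex: voiceless /ʈ/, voiced /ɖ/.
palatal: voiceless /c/, voiced /ɟ/.
velar: voiceless /k/, voiced /ɡ/.
Every place of articulation has a voiceless member except bilabial, where /p/ would be expected.

bilabial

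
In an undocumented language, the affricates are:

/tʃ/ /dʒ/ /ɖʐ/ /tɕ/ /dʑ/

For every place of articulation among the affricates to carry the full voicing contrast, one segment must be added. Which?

postalveolar: voiceless /tʃ/, voiced /dʒ/.
retroflex: voiceless —, voiced /ɖʐ/.
alveolo-palatal: voiceless /tɕ/, voiced /dʑ/.
The retroflex row has no voiceless member, so the gap is the voiceless retroflex affricate /ʈʂ/.

/ʈʂ/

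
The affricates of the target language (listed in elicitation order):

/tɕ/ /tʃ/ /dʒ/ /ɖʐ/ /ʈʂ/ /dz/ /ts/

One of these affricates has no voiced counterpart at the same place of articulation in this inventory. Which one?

/tɕ/

Alveolar: /ts/ ~ /dz/
Postalveolar: /tʃ/ ~ /dʒ/
Retroflex: /ʈʂ/ ~ /ɖʐ/
Alveolo-palatal: only /tɕ/ (voiceless); no voiced partner.
So /tɕ/ is the unpaired segment.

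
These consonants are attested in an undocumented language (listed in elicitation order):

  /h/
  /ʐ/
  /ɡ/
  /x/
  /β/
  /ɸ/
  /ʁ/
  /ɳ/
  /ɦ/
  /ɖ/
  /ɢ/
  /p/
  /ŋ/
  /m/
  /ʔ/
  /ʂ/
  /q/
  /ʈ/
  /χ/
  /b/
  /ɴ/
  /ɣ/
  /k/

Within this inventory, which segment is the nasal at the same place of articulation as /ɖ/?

/ɳ/

/ɖ/ is a voiced retroflex stop.
The nasal at the same place is a retroflex nasal — in this inventory, /ɳ/.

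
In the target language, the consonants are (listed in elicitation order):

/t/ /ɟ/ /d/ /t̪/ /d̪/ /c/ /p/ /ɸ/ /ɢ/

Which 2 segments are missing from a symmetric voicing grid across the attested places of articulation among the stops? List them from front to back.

/b/, /q/

Voiceless: /p/ (bilabial), /t̪/ (dental), /t/ (alveolar), /c/ (palatal).
Voiced: /d̪/ (dental), /d/ (alveolar), /ɟ/ (palatal), /ɢ/ (uvular).
Gaps, from front to back: bilabial lacks voiced (/b/); uvular lacks voiceless (/q/).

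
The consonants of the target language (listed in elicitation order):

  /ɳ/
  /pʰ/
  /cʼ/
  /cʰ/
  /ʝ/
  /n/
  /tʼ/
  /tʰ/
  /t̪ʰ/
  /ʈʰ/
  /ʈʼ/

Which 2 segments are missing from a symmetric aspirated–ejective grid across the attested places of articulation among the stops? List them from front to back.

/pʼ/, /t̪ʼ/

Aspirated: /pʰ/ (bilabial), /t̪ʰ/ (dental), /tʰ/ (alveolar), /ʈʰ/ (retroflex), /cʰ/ (palatal).
Ejective: /tʼ/ (alveolar), /ʈʼ/ (retroflex), /cʼ/ (palatal).
Gaps, from front to back: bilabial lacks ejective (/pʼ/); dental lacks ejective (/t̪ʼ/).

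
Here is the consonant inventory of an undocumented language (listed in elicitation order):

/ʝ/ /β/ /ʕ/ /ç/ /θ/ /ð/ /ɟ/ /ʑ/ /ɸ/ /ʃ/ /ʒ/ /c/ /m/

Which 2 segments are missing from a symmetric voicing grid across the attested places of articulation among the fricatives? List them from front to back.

/ɕ/, /ħ/

Voiceless: /ɸ/ (bilabial), /θ/ (dental), /ʃ/ (postalveolar), /ç/ (palatal).
Voiced: /β/ (bilabial), /ð/ (dental), /ʒ/ (postalveolar), /ʑ/ (alveolo-palatal), /ʝ/ (palatal), /ʕ/ (pharyngeal).
Gaps, from front to back: alveolo-palatal lacks voiceless (/ɕ/); pharyngeal lacks voiceless (/ħ/).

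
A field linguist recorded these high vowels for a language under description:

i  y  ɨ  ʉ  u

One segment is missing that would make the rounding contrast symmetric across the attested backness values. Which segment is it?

Unrounded: /i/ (front), /ɨ/ (central).
Rounded: /y/ (front), /ʉ/ (central), /u/ (back).
The back row has no unrounded member, so the gap is the back unrounded vowel /ɯ/.

/ɯ/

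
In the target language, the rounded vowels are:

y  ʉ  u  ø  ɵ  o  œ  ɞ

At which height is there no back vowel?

Front: /y/ (high), /ø/ (high-mid), /œ/ (low-mid).
Central: /ʉ/ (high), /ɵ/ (high-mid), /ɞ/ (low-mid).
Back: /u/ (high), /o/ (high-mid).
Every height has a back member except low-mid, where /ɔ/ would be expected.

low-mid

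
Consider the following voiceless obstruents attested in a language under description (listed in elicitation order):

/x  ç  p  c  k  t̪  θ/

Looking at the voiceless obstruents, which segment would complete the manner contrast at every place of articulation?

bilabial: stop /p/, fricative —.
dental: stop /t̪/, fricative /θ/.
palatal: stop /c/, fricative /ç/.
velar: stop /k/, fricative /x/.
The bilabial row has no fricative member, so the gap is the bilabial fricative /ɸ/.

/ɸ/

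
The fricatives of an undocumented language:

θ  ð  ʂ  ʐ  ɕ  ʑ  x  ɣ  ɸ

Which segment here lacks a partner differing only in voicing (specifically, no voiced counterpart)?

/ɸ/

Dental: /θ/ ~ /ð/
Retroflex: /ʂ/ ~ /ʐ/
Alveolo-palatal: /ɕ/ ~ /ʑ/
Velar: /x/ ~ /ɣ/
Bilabial: only /ɸ/ (voiceless); no voiced partner.
So /ɸ/ is the unpaired segment.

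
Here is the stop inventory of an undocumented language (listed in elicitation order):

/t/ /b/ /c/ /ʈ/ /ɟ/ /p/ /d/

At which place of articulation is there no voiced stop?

place of articulation  voiceless  voiced  
bilabial          p         b       
alveolar          t         d       
retroflex         ʈ         —       
palatal           c         ɟ       
Every place of articulation has a voiced member except retroflex, where /ɖ/ would be expected.

retroflex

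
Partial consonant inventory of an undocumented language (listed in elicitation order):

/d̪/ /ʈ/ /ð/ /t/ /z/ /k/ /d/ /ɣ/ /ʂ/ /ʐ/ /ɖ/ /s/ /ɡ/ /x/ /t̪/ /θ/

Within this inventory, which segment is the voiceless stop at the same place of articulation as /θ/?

/t̪/

/θ/ is a voiceless dental fricative.
The voiceless stop at the same place is a voiceless dental stop — in this inventory, /t̪/.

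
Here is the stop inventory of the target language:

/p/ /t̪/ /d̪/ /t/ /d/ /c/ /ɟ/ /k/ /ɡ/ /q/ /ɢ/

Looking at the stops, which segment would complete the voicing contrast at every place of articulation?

Voiceless: /p/ (bilabial), /t̪/ (dental), /t/ (alveolar), /c/ (palatal), /k/ (velar), /q/ (uvular).
Voiced: /d̪/ (dental), /d/ (alveolar), /ɟ/ (palatal), /ɡ/ (velar), /ɢ/ (uvular).
The bilabial row has no voiced member, so the gap is the voiced bilabial stop /b/.

/b/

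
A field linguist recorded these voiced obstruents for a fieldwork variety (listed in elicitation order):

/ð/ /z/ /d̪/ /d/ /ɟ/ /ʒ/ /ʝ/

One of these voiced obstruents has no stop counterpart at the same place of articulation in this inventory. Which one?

/ʒ/

Dental: /d̪/ ~ /ð/
Alveolar: /d/ ~ /z/
Palatal: /ɟ/ ~ /ʝ/
Postalveolar: only /ʒ/ (fricative); no stop partner.
So /ʒ/ is the unpaired segment.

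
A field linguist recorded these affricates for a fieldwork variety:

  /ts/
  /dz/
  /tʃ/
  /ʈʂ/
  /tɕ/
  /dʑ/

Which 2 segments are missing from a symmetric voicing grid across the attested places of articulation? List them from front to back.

place of articulation  voiceless  voiced  
alveolar          ts        dz      
postalveolar      tʃ        —       
retroflex         ʈʂ        —       
alveolo-palatal   tɕ        dʑ      
Gaps, from front to back: postalveolar lacks voiced (/dʒ/); retroflex lacks voiced (/ɖʐ/).

/dʒ/, /ɖʐ/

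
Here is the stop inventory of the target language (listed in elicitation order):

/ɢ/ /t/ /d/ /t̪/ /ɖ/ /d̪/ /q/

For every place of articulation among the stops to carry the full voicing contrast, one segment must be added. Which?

dental: voiceless /t̪/, voiced /d̪/.
alveolar: voiceless /t/, voiced /d/.
retroflex: voiceless —, voiced /ɖ/.
uvular: voiceless /q/, voiced /ɢ/.
The retroflex row has no voiceless member, so the gap is the voiceless retroflex stop /ʈ/.

/ʈ/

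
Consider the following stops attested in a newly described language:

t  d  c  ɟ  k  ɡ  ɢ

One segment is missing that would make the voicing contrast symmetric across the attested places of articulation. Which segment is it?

alveolar: voiceless /t/, voiced /d/.
palatal: voiceless /c/, voiced /ɟ/.
velar: voiceless /k/, voiced /ɡ/.
uvular: voiceless —, voiced /ɢ/.
The uvular row has no voiceless member, so the gap is the voiceless uvular stop /q/.

/q/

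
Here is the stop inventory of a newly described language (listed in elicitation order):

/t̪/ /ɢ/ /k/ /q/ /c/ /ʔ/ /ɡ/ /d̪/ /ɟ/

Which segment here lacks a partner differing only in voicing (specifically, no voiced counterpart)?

Dental: /t̪/ ~ /d̪/
Palatal: /c/ ~ /ɟ/
Velar: /k/ ~ /ɡ/
Uvular: /q/ ~ /ɢ/
Glottal: only /ʔ/ (voiceless); no voiced partner.
So /ʔ/ is the unpaired segment.

/ʔ/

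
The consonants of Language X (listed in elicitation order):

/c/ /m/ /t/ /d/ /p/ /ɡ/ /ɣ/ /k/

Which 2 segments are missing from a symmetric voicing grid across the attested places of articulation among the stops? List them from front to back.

/b/, /ɟ/

Voiceless: /p/ (bilabial), /t/ (alveolar), /c/ (palatal), /k/ (velar).
Voiced: /d/ (alveolar), /ɡ/ (velar).
Gaps, from front to back: bilabial lacks voiced (/b/); palatal lacks voiced (/ɟ/).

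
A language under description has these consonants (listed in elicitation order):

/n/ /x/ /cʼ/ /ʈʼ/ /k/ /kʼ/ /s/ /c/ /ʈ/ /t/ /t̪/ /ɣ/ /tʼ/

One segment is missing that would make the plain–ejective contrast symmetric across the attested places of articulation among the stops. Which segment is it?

Plain: /t̪/ (dental), /t/ (alveolar), /ʈ/ (retroflex), /c/ (palatal), /k/ (velar).
Ejective: /tʼ/ (alveolar), /ʈʼ/ (retroflex), /cʼ/ (palatal), /kʼ/ (velar).
The dental row has no ejective member, so the gap is the ejective dental stop /t̪ʼ/.

/t̪ʼ/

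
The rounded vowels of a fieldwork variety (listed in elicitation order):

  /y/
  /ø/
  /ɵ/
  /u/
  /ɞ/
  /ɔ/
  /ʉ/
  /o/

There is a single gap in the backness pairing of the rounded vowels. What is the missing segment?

Front: /y/ (high), /ø/ (high-mid).
Central: /ʉ/ (high), /ɵ/ (high-mid), /ɞ/ (low-mid).
Back: /u/ (high), /o/ (high-mid), /ɔ/ (low-mid).
The low-mid row has no front member, so the gap is the low-mid front rounded vowel /œ/.

/œ/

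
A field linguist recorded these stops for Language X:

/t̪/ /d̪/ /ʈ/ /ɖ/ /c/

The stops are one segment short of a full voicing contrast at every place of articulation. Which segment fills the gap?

dental: voiceless /t̪/, voiced /d̪/.
retroflex: voiceless /ʈ/, voiced /ɖ/.
palatal: voiceless /c/, voiced —.
The palatal row has no voiced member, so the gap is the voiced palatal stop /ɟ/.

/ɟ/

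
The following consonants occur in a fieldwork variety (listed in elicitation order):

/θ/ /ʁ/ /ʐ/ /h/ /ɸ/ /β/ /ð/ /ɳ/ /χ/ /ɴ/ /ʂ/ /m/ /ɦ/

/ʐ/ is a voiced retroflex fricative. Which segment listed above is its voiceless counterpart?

The voiceless counterpart is a voiceless retroflex fricative — in this inventory, /ʂ/.

/ʂ/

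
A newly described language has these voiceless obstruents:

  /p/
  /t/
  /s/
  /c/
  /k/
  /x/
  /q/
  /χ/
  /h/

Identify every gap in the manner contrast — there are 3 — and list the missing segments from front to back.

place of articulation  stop      fricative
bilabial          p         —       
alveolar          t         s       
palatal           c         —       
velar             k         x       
uvular            q         χ       
glottal           —         h       
Gaps, from front to back: bilabial lacks fricative (/ɸ/); palatal lacks fricative (/ç/); glottal lacks stop (/ʔ/).

/ɸ/, /ç/, /ʔ/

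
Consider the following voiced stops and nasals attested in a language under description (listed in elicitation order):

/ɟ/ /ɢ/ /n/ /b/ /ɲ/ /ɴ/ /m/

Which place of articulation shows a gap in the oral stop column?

place of articulation  oral stop  nasal   
bilabial          b         m       
alveolar          —         n       
palatal           ɟ         ɲ       
uvular            ɢ         ɴ       
Every place of articulation has an oral stop member except alveolar, where /d/ would be expected.

alveolar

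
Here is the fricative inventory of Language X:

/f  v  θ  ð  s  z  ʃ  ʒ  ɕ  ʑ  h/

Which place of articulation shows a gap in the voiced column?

labiodental: voiceless /f/, voiced /v/.
dental: voiceless /θ/, voiced /ð/.
alveolar: voiceless /s/, voiced /z/.
postalveolar: voiceless /ʃ/, voiced /ʒ/.
alveolo-palatal: voiceless /ɕ/, voiced /ʑ/.
glottal: voiceless /h/, voiced —.
Every place of articulation has a voiced member except glottal, where /ɦ/ would be expected.

glottal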